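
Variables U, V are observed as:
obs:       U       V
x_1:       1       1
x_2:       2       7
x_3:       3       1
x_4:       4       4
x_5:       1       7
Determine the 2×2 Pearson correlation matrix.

Step 1 — column means:
  mean(U) = (1 + 2 + 3 + 4 + 1) / 5 = 11/5 = 2.2
  mean(V) = (1 + 7 + 1 + 4 + 7) / 5 = 20/5 = 4

Step 2 — sample variances and covariances s[i,j] = (1/(n-1)) · Σ_k (x_{k,i} - mean_i) · (x_{k,j} - mean_j), with n-1 = 4:
  s[U,U] = ((-1.2)·(-1.2) + (-0.2)·(-0.2) + (0.8)·(0.8) + (1.8)·(1.8) + (-1.2)·(-1.2)) / 4 = 6.8/4 = 1.7
  s[U,V] = ((-1.2)·(-3) + (-0.2)·(3) + (0.8)·(-3) + (1.8)·(0) + (-1.2)·(3)) / 4 = -3/4 = -0.75
  s[V,V] = ((-3)·(-3) + (3)·(3) + (-3)·(-3) + (0)·(0) + (3)·(3)) / 4 = 36/4 = 9
  Sample standard deviations s_i = √(s[i,i]):
  s(U) = √(1.7) = 1.3038
  s(V) = √(9) = 3

Step 3 — r_{ij} = s_{ij} / (s_i · s_j):
  r[U,U] = 1 (diagonal).
  r[U,V] = -0.75 / (1.3038 · 3) = -0.75 / 3.9115 = -0.1917
  r[V,V] = 1 (diagonal).

R is symmetric with unit diagonal. Assembling:

R = [[1, -0.1917],
 [-0.1917, 1]]


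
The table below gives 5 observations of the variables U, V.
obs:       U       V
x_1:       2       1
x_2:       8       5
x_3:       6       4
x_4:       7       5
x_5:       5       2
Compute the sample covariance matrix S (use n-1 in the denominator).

Step 1 — column means:
  mean(U) = (2 + 8 + 6 + 7 + 5) / 5 = 28/5 = 5.6
  mean(V) = (1 + 5 + 4 + 5 + 2) / 5 = 17/5 = 3.4

Step 2 — sample covariance S[i,j] = (1/(n-1)) · Σ_k (x_{k,i} - mean_i) · (x_{k,j} - mean_j), with n-1 = 4.
  S[U,U] = ((-3.6)·(-3.6) + (2.4)·(2.4) + (0.4)·(0.4) + (1.4)·(1.4) + (-0.6)·(-0.6)) / 4 = 21.2/4 = 5.3
  S[U,V] = ((-3.6)·(-2.4) + (2.4)·(1.6) + (0.4)·(0.6) + (1.4)·(1.6) + (-0.6)·(-1.4)) / 4 = 15.8/4 = 3.95
  S[V,V] = ((-2.4)·(-2.4) + (1.6)·(1.6) + (0.6)·(0.6) + (1.6)·(1.6) + (-1.4)·(-1.4)) / 4 = 13.2/4 = 3.3

S is symmetric (S[j,i] = S[i,j]). Assembling:

S = [[5.3, 3.95],
 [3.95, 3.3]]


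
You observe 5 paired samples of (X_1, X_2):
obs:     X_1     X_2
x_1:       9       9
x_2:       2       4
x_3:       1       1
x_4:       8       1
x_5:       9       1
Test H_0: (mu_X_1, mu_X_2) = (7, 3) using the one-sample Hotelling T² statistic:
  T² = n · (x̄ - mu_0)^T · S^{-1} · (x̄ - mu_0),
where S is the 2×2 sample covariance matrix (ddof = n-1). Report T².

Step 1 — sample mean vector:
  mean(X_1) = (9 + 2 + 1 + 8 + 9) / 5 = 29/5 = 5.8
  mean(X_2) = (9 + 4 + 1 + 1 + 1) / 5 = 16/5 = 3.2
  x̄ = (5.8, 3.2),  deviation x̄ - mu_0 = (5.8, 3.2) - (7, 3) = (-1.2, 0.2).

Step 2 — sample covariance matrix, S[i,j] = (1/(n-1)) · Σ_k (x_{k,i} - mean_i) · (x_{k,j} - mean_j), divisor n-1 = 4:
  S[X_1,X_1] = ((3.2)·(3.2) + (-3.8)·(-3.8) + (-4.8)·(-4.8) + (2.2)·(2.2) + (3.2)·(3.2)) / 4 = 62.8/4 = 15.7
  S[X_1,X_2] = ((3.2)·(5.8) + (-3.8)·(0.8) + (-4.8)·(-2.2) + (2.2)·(-2.2) + (3.2)·(-2.2)) / 4 = 14.2/4 = 3.55
  S[X_2,X_2] = ((5.8)·(5.8) + (0.8)·(0.8) + (-2.2)·(-2.2) + (-2.2)·(-2.2) + (-2.2)·(-2.2)) / 4 = 48.8/4 = 12.2
  S = [[15.7, 3.55],
 [3.55, 12.2]].

Step 3 — invert S. det(S) = 15.7·12.2 - (3.55)² = 178.9375.
  S^{-1} = (1/det) · [[d, -b], [-b, a]] = [[0.0682, -0.0198],
 [-0.0198, 0.0877]].

Step 4 — quadratic form (x̄ - mu_0)^T · S^{-1} · (x̄ - mu_0):
  S^{-1} · (x̄ - mu_0) = (-0.0858, 0.0414),
  (x̄ - mu_0)^T · [...] = (-1.2)·(-0.0858) + (0.2)·(0.0414) = 0.1112.

Step 5 — scale by n: T² = 5 · 0.1112 = 0.5561.

T² ≈ 0.5561


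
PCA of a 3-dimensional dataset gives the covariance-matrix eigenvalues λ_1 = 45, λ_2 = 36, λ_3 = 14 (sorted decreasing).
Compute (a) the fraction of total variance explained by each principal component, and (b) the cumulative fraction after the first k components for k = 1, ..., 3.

Step 1 — total variance = trace(Sigma) = Σ λ_i = 45 + 36 + 14 = 95.

Step 2 — fraction explained by component i = λ_i / Σ λ:
  PC1: 45/95 = 0.4737
  PC2: 36/95 = 0.3789
  PC3: 14/95 = 0.1474

Step 3 — cumulative fraction after k components = (λ_1 + ... + λ_k) / Σ λ:
  k = 1: 45/95 = 0.4737
  k = 2: (45 + 36)/95 = 81/95 = 0.8526
  k = 3: (45 + 36 + 14)/95 = 95/95 = 1

Summary (fraction, with percent):

explained: PC1 0.4737 (47.37%), PC2 0.3789 (37.89%), PC3 0.1474 (14.74%);  cumulative: 0.4737, 0.8526, 1


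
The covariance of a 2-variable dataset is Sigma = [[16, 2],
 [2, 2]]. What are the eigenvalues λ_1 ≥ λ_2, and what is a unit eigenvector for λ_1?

Step 1 — characteristic polynomial of 2×2 Sigma:
  det(Sigma - λI) = λ² - trace · λ + det = 0.
  trace = 16 + 2 = 18, det = 16·2 - (2)² = 28.
Step 2 — discriminant:
  Δ = trace² - 4·det = 324 - 112 = 212.
Step 3 — eigenvalues:
  λ = (trace ± √Δ)/2 = (18 ± 14.5602)/2,
  λ_1 = 16.2801,  λ_2 = 1.7199.

Step 4 — unit eigenvector for λ_1: solve (Sigma - λ_1 I)v = 0. First row:
  (16 - 16.2801)·v_x + (2)·v_y = 0, i.e. (-0.2801)·v_x + (2)·v_y = 0,
  so v ∝ (b, λ_1 - a) = (2, 0.2801) = u.
  ||u|| = √((2)² + (0.2801)²) = √(4.0785) ≈ 2.0195,
  v_1 = u/||u|| ≈ (0.9903, 0.1387) (||v_1|| = 1).

λ_1 = 16.2801,  λ_2 = 1.7199;  v_1 ≈ (0.9903, 0.1387)


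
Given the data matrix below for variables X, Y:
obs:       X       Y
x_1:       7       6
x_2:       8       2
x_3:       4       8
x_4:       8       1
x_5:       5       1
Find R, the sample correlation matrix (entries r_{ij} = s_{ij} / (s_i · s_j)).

Step 1 — column means:
  mean(X) = (7 + 8 + 4 + 8 + 5) / 5 = 32/5 = 6.4
  mean(Y) = (6 + 2 + 8 + 1 + 1) / 5 = 18/5 = 3.6

Step 2 — sample variances and covariances s[i,j] = (1/(n-1)) · Σ_k (x_{k,i} - mean_i) · (x_{k,j} - mean_j), with n-1 = 4:
  s[X,X] = ((0.6)·(0.6) + (1.6)·(1.6) + (-2.4)·(-2.4) + (1.6)·(1.6) + (-1.4)·(-1.4)) / 4 = 13.2/4 = 3.3
  s[X,Y] = ((0.6)·(2.4) + (1.6)·(-1.6) + (-2.4)·(4.4) + (1.6)·(-2.6) + (-1.4)·(-2.6)) / 4 = -12.2/4 = -3.05
  s[Y,Y] = ((2.4)·(2.4) + (-1.6)·(-1.6) + (4.4)·(4.4) + (-2.6)·(-2.6) + (-2.6)·(-2.6)) / 4 = 41.2/4 = 10.3
  Sample standard deviations s_i = √(s[i,i]):
  s(X) = √(3.3) = 1.8166
  s(Y) = √(10.3) = 3.2094

Step 3 — r_{ij} = s_{ij} / (s_i · s_j):
  r[X,X] = 1 (diagonal).
  r[X,Y] = -3.05 / (1.8166 · 3.2094) = -3.05 / 5.8301 = -0.5231
  r[Y,Y] = 1 (diagonal).

R is symmetric with unit diagonal. Assembling:

R = [[1, -0.5231],
 [-0.5231, 1]]


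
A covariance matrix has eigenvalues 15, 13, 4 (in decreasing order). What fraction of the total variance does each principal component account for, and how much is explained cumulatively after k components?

Step 1 — total variance = trace(Sigma) = Σ λ_i = 15 + 13 + 4 = 32.

Step 2 — fraction explained by component i = λ_i / Σ λ:
  PC1: 15/32 = 0.4688
  PC2: 13/32 = 0.4062
  PC3: 4/32 = 0.125

Step 3 — cumulative fraction after k components = (λ_1 + ... + λ_k) / Σ λ:
  k = 1: 15/32 = 0.4688
  k = 2: (15 + 13)/32 = 28/32 = 0.875
  k = 3: (15 + 13 + 4)/32 = 32/32 = 1

Summary (fraction, with percent):

explained: PC1 0.4688 (46.88%), PC2 0.4062 (40.62%), PC3 0.125 (12.5%);  cumulative: 0.4688, 0.875, 1


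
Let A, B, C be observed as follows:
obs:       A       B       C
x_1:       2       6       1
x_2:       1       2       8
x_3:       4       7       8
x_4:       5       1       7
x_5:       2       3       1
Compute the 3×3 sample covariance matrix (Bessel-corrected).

Step 1 — column means:
  mean(A) = (2 + 1 + 4 + 5 + 2) / 5 = 14/5 = 2.8
  mean(B) = (6 + 2 + 7 + 1 + 3) / 5 = 19/5 = 3.8
  mean(C) = (1 + 8 + 8 + 7 + 1) / 5 = 25/5 = 5

Step 2 — sample covariance S[i,j] = (1/(n-1)) · Σ_k (x_{k,i} - mean_i) · (x_{k,j} - mean_j), with n-1 = 4.
  S[A,A] = ((-0.8)·(-0.8) + (-1.8)·(-1.8) + (1.2)·(1.2) + (2.2)·(2.2) + (-0.8)·(-0.8)) / 4 = 10.8/4 = 2.7
  S[A,B] = ((-0.8)·(2.2) + (-1.8)·(-1.8) + (1.2)·(3.2) + (2.2)·(-2.8) + (-0.8)·(-0.8)) / 4 = -0.2/4 = -0.05
  S[A,C] = ((-0.8)·(-4) + (-1.8)·(3) + (1.2)·(3) + (2.2)·(2) + (-0.8)·(-4)) / 4 = 9/4 = 2.25
  S[B,B] = ((2.2)·(2.2) + (-1.8)·(-1.8) + (3.2)·(3.2) + (-2.8)·(-2.8) + (-0.8)·(-0.8)) / 4 = 26.8/4 = 6.7
  S[B,C] = ((2.2)·(-4) + (-1.8)·(3) + (3.2)·(3) + (-2.8)·(2) + (-0.8)·(-4)) / 4 = -7/4 = -1.75
  S[C,C] = ((-4)·(-4) + (3)·(3) + (3)·(3) + (2)·(2) + (-4)·(-4)) / 4 = 54/4 = 13.5

S is symmetric (S[j,i] = S[i,j]). Assembling:

S = [[2.7, -0.05, 2.25],
 [-0.05, 6.7, -1.75],
 [2.25, -1.75, 13.5]]


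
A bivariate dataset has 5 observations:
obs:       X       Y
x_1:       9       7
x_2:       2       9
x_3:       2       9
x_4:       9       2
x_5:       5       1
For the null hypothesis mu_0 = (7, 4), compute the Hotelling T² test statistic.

Step 1 — sample mean vector:
  mean(X) = (9 + 2 + 2 + 9 + 5) / 5 = 27/5 = 5.4
  mean(Y) = (7 + 9 + 9 + 2 + 1) / 5 = 28/5 = 5.6
  x̄ = (5.4, 5.6),  deviation x̄ - mu_0 = (5.4, 5.6) - (7, 4) = (-1.6, 1.6).

Step 2 — sample covariance matrix, S[i,j] = (1/(n-1)) · Σ_k (x_{k,i} - mean_i) · (x_{k,j} - mean_j), divisor n-1 = 4:
  S[X,X] = ((3.6)·(3.6) + (-3.4)·(-3.4) + (-3.4)·(-3.4) + (3.6)·(3.6) + (-0.4)·(-0.4)) / 4 = 49.2/4 = 12.3
  S[X,Y] = ((3.6)·(1.4) + (-3.4)·(3.4) + (-3.4)·(3.4) + (3.6)·(-3.6) + (-0.4)·(-4.6)) / 4 = -29.2/4 = -7.3
  S[Y,Y] = ((1.4)·(1.4) + (3.4)·(3.4) + (3.4)·(3.4) + (-3.6)·(-3.6) + (-4.6)·(-4.6)) / 4 = 59.2/4 = 14.8
  S = [[12.3, -7.3],
 [-7.3, 14.8]].

Step 3 — invert S. det(S) = 12.3·14.8 - (-7.3)² = 128.75.
  S^{-1} = (1/det) · [[d, -b], [-b, a]] = [[0.115, 0.0567],
 [0.0567, 0.0955]].

Step 4 — quadratic form (x̄ - mu_0)^T · S^{-1} · (x̄ - mu_0):
  S^{-1} · (x̄ - mu_0) = (-0.0932, 0.0621),
  (x̄ - mu_0)^T · [...] = (-1.6)·(-0.0932) + (1.6)·(0.0621) = 0.2485.

Step 5 — scale by n: T² = 5 · 0.2485 = 1.2427.

T² ≈ 1.2427


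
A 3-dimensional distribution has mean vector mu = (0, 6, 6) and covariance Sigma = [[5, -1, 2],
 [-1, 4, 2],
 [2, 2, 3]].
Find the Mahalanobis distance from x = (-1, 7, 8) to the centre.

Step 1 — centre the observation: (x - mu) = (-1, 1, 2).

Step 2 — invert Sigma (cofactor / det for 3×3, or solve directly):
  Sigma^{-1} = [[0.6154, 0.5385, -0.7692],
 [0.5385, 0.8462, -0.9231],
 [-0.7692, -0.9231, 1.4615]].

Step 3 — form the quadratic (x - mu)^T · Sigma^{-1} · (x - mu):
  Sigma^{-1} · (x - mu) = (-1.6154, -1.5385, 2.7692).
  (x - mu)^T · [Sigma^{-1} · (x - mu)] = (-1)·(-1.6154) + (1)·(-1.5385) + (2)·(2.7692) = 5.6154.

Step 4 — take square root: d = √(5.6154) ≈ 2.3697.

d(x, mu) = √(5.6154) ≈ 2.3697


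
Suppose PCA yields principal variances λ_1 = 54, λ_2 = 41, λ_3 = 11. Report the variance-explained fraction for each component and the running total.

Step 1 — total variance = trace(Sigma) = Σ λ_i = 54 + 41 + 11 = 106.

Step 2 — fraction explained by component i = λ_i / Σ λ:
  PC1: 54/106 = 0.5094
  PC2: 41/106 = 0.3868
  PC3: 11/106 = 0.1038

Step 3 — cumulative fraction after k components = (λ_1 + ... + λ_k) / Σ λ:
  k = 1: 54/106 = 0.5094
  k = 2: (54 + 41)/106 = 95/106 = 0.8962
  k = 3: (54 + 41 + 11)/106 = 106/106 = 1

Summary (fraction, with percent):

explained: PC1 0.5094 (50.94%), PC2 0.3868 (38.68%), PC3 0.1038 (10.38%);  cumulative: 0.5094, 0.8962, 1


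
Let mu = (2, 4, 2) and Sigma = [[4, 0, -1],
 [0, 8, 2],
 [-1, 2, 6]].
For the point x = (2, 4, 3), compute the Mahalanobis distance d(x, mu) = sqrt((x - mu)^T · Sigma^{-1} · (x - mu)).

Step 1 — centre the observation: (x - mu) = (0, 0, 1).

Step 2 — invert Sigma (cofactor / det for 3×3, or solve directly):
  Sigma^{-1} = [[0.2619, -0.0119, 0.0476],
 [-0.0119, 0.1369, -0.0476],
 [0.0476, -0.0476, 0.1905]].

Step 3 — form the quadratic (x - mu)^T · Sigma^{-1} · (x - mu):
  Sigma^{-1} · (x - mu) = (0.0476, -0.0476, 0.1905).
  (x - mu)^T · [Sigma^{-1} · (x - mu)] = (0)·(0.0476) + (0)·(-0.0476) + (1)·(0.1905) = 0.1905.

Step 4 — take square root: d = √(0.1905) ≈ 0.4364.

d(x, mu) = √(0.1905) ≈ 0.4364


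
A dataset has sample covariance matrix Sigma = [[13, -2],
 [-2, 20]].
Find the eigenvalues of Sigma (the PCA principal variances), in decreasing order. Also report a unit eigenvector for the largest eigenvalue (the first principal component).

Step 1 — characteristic polynomial of 2×2 Sigma:
  det(Sigma - λI) = λ² - trace · λ + det = 0.
  trace = 13 + 20 = 33, det = 13·20 - (-2)² = 256.
Step 2 — discriminant:
  Δ = trace² - 4·det = 1089 - 1024 = 65.
Step 3 — eigenvalues:
  λ = (trace ± √Δ)/2 = (33 ± 8.0623)/2,
  λ_1 = 20.5311,  λ_2 = 12.4689.

Step 4 — unit eigenvector for λ_1: solve (Sigma - λ_1 I)v = 0. First row:
  (13 - 20.5311)·v_x + (-2)·v_y = 0, i.e. (-7.5311)·v_x + (-2)·v_y = 0,
  so v ∝ (b, λ_1 - a) = (-2, 7.5311); multiply by -1 so the first entry is positive: u = (2, -7.5311).
  ||u|| = √((2)² + (-7.5311)²) = √(60.7179) ≈ 7.7922,
  v_1 = u/||u|| ≈ (0.2567, -0.9665) (||v_1|| = 1).

λ_1 = 20.5311,  λ_2 = 12.4689;  v_1 ≈ (0.2567, -0.9665)


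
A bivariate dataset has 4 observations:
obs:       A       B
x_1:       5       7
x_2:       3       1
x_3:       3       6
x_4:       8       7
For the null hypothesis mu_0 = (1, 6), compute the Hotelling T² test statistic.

Step 1 — sample mean vector:
  mean(A) = (5 + 3 + 3 + 8) / 4 = 19/4 = 4.75
  mean(B) = (7 + 1 + 6 + 7) / 4 = 21/4 = 5.25
  x̄ = (4.75, 5.25),  deviation x̄ - mu_0 = (4.75, 5.25) - (1, 6) = (3.75, -0.75).

Step 2 — sample covariance matrix, S[i,j] = (1/(n-1)) · Σ_k (x_{k,i} - mean_i) · (x_{k,j} - mean_j), divisor n-1 = 3:
  S[A,A] = ((0.25)·(0.25) + (-1.75)·(-1.75) + (-1.75)·(-1.75) + (3.25)·(3.25)) / 3 = 16.75/3 = 5.5833
  S[A,B] = ((0.25)·(1.75) + (-1.75)·(-4.25) + (-1.75)·(0.75) + (3.25)·(1.75)) / 3 = 12.25/3 = 4.0833
  S[B,B] = ((1.75)·(1.75) + (-4.25)·(-4.25) + (0.75)·(0.75) + (1.75)·(1.75)) / 3 = 24.75/3 = 8.25
  S = [[5.5833, 4.0833],
 [4.0833, 8.25]].

Step 3 — invert S. det(S) = 5.5833·8.25 - (4.0833)² = 29.3889.
  S^{-1} = (1/det) · [[d, -b], [-b, a]] = [[0.2807, -0.1389],
 [-0.1389, 0.19]].

Step 4 — quadratic form (x̄ - mu_0)^T · S^{-1} · (x̄ - mu_0):
  S^{-1} · (x̄ - mu_0) = (1.1569, -0.6635),
  (x̄ - mu_0)^T · [...] = (3.75)·(1.1569) + (-0.75)·(-0.6635) = 4.836.

Step 5 — scale by n: T² = 4 · 4.836 = 19.344.

T² ≈ 19.344


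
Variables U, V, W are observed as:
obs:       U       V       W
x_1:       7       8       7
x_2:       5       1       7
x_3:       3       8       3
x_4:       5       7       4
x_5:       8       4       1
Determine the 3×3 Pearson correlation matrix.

Step 1 — column means:
  mean(U) = (7 + 5 + 3 + 5 + 8) / 5 = 28/5 = 5.6
  mean(V) = (8 + 1 + 8 + 7 + 4) / 5 = 28/5 = 5.6
  mean(W) = (7 + 7 + 3 + 4 + 1) / 5 = 22/5 = 4.4

Step 2 — sample variances and covariances s[i,j] = (1/(n-1)) · Σ_k (x_{k,i} - mean_i) · (x_{k,j} - mean_j), with n-1 = 4:
  s[U,U] = ((1.4)·(1.4) + (-0.6)·(-0.6) + (-2.6)·(-2.6) + (-0.6)·(-0.6) + (2.4)·(2.4)) / 4 = 15.2/4 = 3.8
  s[U,V] = ((1.4)·(2.4) + (-0.6)·(-4.6) + (-2.6)·(2.4) + (-0.6)·(1.4) + (2.4)·(-1.6)) / 4 = -4.8/4 = -1.2
  s[U,W] = ((1.4)·(2.6) + (-0.6)·(2.6) + (-2.6)·(-1.4) + (-0.6)·(-0.4) + (2.4)·(-3.4)) / 4 = -2.2/4 = -0.55
  s[V,V] = ((2.4)·(2.4) + (-4.6)·(-4.6) + (2.4)·(2.4) + (1.4)·(1.4) + (-1.6)·(-1.6)) / 4 = 37.2/4 = 9.3
  s[V,W] = ((2.4)·(2.6) + (-4.6)·(2.6) + (2.4)·(-1.4) + (1.4)·(-0.4) + (-1.6)·(-3.4)) / 4 = -4.2/4 = -1.05
  s[W,W] = ((2.6)·(2.6) + (2.6)·(2.6) + (-1.4)·(-1.4) + (-0.4)·(-0.4) + (-3.4)·(-3.4)) / 4 = 27.2/4 = 6.8
  Sample standard deviations s_i = √(s[i,i]):
  s(U) = √(3.8) = 1.9494
  s(V) = √(9.3) = 3.0496
  s(W) = √(6.8) = 2.6077

Step 3 — r_{ij} = s_{ij} / (s_i · s_j):
  r[U,U] = 1 (diagonal).
  r[U,V] = -1.2 / (1.9494 · 3.0496) = -1.2 / 5.9447 = -0.2019
  r[U,W] = -0.55 / (1.9494 · 2.6077) = -0.55 / 5.0833 = -0.1082
  r[V,V] = 1 (diagonal).
  r[V,W] = -1.05 / (3.0496 · 2.6077) = -1.05 / 7.9524 = -0.132
  r[W,W] = 1 (diagonal).

R is symmetric with unit diagonal. Assembling:

R = [[1, -0.2019, -0.1082],
 [-0.2019, 1, -0.132],
 [-0.1082, -0.132, 1]]


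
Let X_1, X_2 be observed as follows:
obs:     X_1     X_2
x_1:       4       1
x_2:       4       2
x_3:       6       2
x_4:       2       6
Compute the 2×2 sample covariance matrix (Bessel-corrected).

Step 1 — column means:
  mean(X_1) = (4 + 4 + 6 + 2) / 4 = 16/4 = 4
  mean(X_2) = (1 + 2 + 2 + 6) / 4 = 11/4 = 2.75

Step 2 — sample covariance S[i,j] = (1/(n-1)) · Σ_k (x_{k,i} - mean_i) · (x_{k,j} - mean_j), with n-1 = 3.
  S[X_1,X_1] = ((0)·(0) + (0)·(0) + (2)·(2) + (-2)·(-2)) / 3 = 8/3 = 2.6667
  S[X_1,X_2] = ((0)·(-1.75) + (0)·(-0.75) + (2)·(-0.75) + (-2)·(3.25)) / 3 = -8/3 = -2.6667
  S[X_2,X_2] = ((-1.75)·(-1.75) + (-0.75)·(-0.75) + (-0.75)·(-0.75) + (3.25)·(3.25)) / 3 = 14.75/3 = 4.9167

S is symmetric (S[j,i] = S[i,j]). Assembling:

S = [[2.6667, -2.6667],
 [-2.6667, 4.9167]]


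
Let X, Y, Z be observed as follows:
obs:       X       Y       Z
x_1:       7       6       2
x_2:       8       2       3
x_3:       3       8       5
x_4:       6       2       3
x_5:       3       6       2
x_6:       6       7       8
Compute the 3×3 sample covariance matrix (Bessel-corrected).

Step 1 — column means:
  mean(X) = (7 + 8 + 3 + 6 + 3 + 6) / 6 = 33/6 = 5.5
  mean(Y) = (6 + 2 + 8 + 2 + 6 + 7) / 6 = 31/6 = 5.1667
  mean(Z) = (2 + 3 + 5 + 3 + 2 + 8) / 6 = 23/6 = 3.8333

Step 2 — sample covariance S[i,j] = (1/(n-1)) · Σ_k (x_{k,i} - mean_i) · (x_{k,j} - mean_j), with n-1 = 5.
  S[X,X] = ((1.5)·(1.5) + (2.5)·(2.5) + (-2.5)·(-2.5) + (0.5)·(0.5) + (-2.5)·(-2.5) + (0.5)·(0.5)) / 5 = 21.5/5 = 4.3
  S[X,Y] = ((1.5)·(0.8333) + (2.5)·(-3.1667) + (-2.5)·(2.8333) + (0.5)·(-3.1667) + (-2.5)·(0.8333) + (0.5)·(1.8333)) / 5 = -16.5/5 = -3.3
  S[X,Z] = ((1.5)·(-1.8333) + (2.5)·(-0.8333) + (-2.5)·(1.1667) + (0.5)·(-0.8333) + (-2.5)·(-1.8333) + (0.5)·(4.1667)) / 5 = -1.5/5 = -0.3
  S[Y,Y] = ((0.8333)·(0.8333) + (-3.1667)·(-3.1667) + (2.8333)·(2.8333) + (-3.1667)·(-3.1667) + (0.8333)·(0.8333) + (1.8333)·(1.8333)) / 5 = 32.8333/5 = 6.5667
  S[Y,Z] = ((0.8333)·(-1.8333) + (-3.1667)·(-0.8333) + (2.8333)·(1.1667) + (-3.1667)·(-0.8333) + (0.8333)·(-1.8333) + (1.8333)·(4.1667)) / 5 = 13.1667/5 = 2.6333
  S[Z,Z] = ((-1.8333)·(-1.8333) + (-0.8333)·(-0.8333) + (1.1667)·(1.1667) + (-0.8333)·(-0.8333) + (-1.8333)·(-1.8333) + (4.1667)·(4.1667)) / 5 = 26.8333/5 = 5.3667

S is symmetric (S[j,i] = S[i,j]). Assembling:

S = [[4.3, -3.3, -0.3],
 [-3.3, 6.5667, 2.6333],
 [-0.3, 2.6333, 5.3667]]


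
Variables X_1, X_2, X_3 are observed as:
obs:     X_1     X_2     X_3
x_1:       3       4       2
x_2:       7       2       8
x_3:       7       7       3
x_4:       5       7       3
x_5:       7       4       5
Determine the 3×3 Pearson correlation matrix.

Step 1 — column means:
  mean(X_1) = (3 + 7 + 7 + 5 + 7) / 5 = 29/5 = 5.8
  mean(X_2) = (4 + 2 + 7 + 7 + 4) / 5 = 24/5 = 4.8
  mean(X_3) = (2 + 8 + 3 + 3 + 5) / 5 = 21/5 = 4.2

Step 2 — sample variances and covariances s[i,j] = (1/(n-1)) · Σ_k (x_{k,i} - mean_i) · (x_{k,j} - mean_j), with n-1 = 4:
  s[X_1,X_1] = ((-2.8)·(-2.8) + (1.2)·(1.2) + (1.2)·(1.2) + (-0.8)·(-0.8) + (1.2)·(1.2)) / 4 = 12.8/4 = 3.2
  s[X_1,X_2] = ((-2.8)·(-0.8) + (1.2)·(-2.8) + (1.2)·(2.2) + (-0.8)·(2.2) + (1.2)·(-0.8)) / 4 = -1.2/4 = -0.3
  s[X_1,X_3] = ((-2.8)·(-2.2) + (1.2)·(3.8) + (1.2)·(-1.2) + (-0.8)·(-1.2) + (1.2)·(0.8)) / 4 = 11.2/4 = 2.8
  s[X_2,X_2] = ((-0.8)·(-0.8) + (-2.8)·(-2.8) + (2.2)·(2.2) + (2.2)·(2.2) + (-0.8)·(-0.8)) / 4 = 18.8/4 = 4.7
  s[X_2,X_3] = ((-0.8)·(-2.2) + (-2.8)·(3.8) + (2.2)·(-1.2) + (2.2)·(-1.2) + (-0.8)·(0.8)) / 4 = -14.8/4 = -3.7
  s[X_3,X_3] = ((-2.2)·(-2.2) + (3.8)·(3.8) + (-1.2)·(-1.2) + (-1.2)·(-1.2) + (0.8)·(0.8)) / 4 = 22.8/4 = 5.7
  Sample standard deviations s_i = √(s[i,i]):
  s(X_1) = √(3.2) = 1.7889
  s(X_2) = √(4.7) = 2.1679
  s(X_3) = √(5.7) = 2.3875

Step 3 — r_{ij} = s_{ij} / (s_i · s_j):
  r[X_1,X_1] = 1 (diagonal).
  r[X_1,X_2] = -0.3 / (1.7889 · 2.1679) = -0.3 / 3.8781 = -0.0774
  r[X_1,X_3] = 2.8 / (1.7889 · 2.3875) = 2.8 / 4.2708 = 0.6556
  r[X_2,X_2] = 1 (diagonal).
  r[X_2,X_3] = -3.7 / (2.1679 · 2.3875) = -3.7 / 5.1759 = -0.7149
  r[X_3,X_3] = 1 (diagonal).

R is symmetric with unit diagonal. Assembling:

R = [[1, -0.0774, 0.6556],
 [-0.0774, 1, -0.7149],
 [0.6556, -0.7149, 1]]


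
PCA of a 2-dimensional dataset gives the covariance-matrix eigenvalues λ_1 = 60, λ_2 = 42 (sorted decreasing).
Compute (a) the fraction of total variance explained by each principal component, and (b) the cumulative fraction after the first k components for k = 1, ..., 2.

Step 1 — total variance = trace(Sigma) = Σ λ_i = 60 + 42 = 102.

Step 2 — fraction explained by component i = λ_i / Σ λ:
  PC1: 60/102 = 0.5882
  PC2: 42/102 = 0.4118

Step 3 — cumulative fraction after k components = (λ_1 + ... + λ_k) / Σ λ:
  k = 1: 60/102 = 0.5882
  k = 2: (60 + 42)/102 = 102/102 = 1

Summary (fraction, with percent):

explained: PC1 0.5882 (58.82%), PC2 0.4118 (41.18%);  cumulative: 0.5882, 1


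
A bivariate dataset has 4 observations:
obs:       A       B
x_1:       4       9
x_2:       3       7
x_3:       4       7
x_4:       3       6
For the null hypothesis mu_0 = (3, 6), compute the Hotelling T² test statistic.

Step 1 — sample mean vector:
  mean(A) = (4 + 3 + 4 + 3) / 4 = 14/4 = 3.5
  mean(B) = (9 + 7 + 7 + 6) / 4 = 29/4 = 7.25
  x̄ = (3.5, 7.25),  deviation x̄ - mu_0 = (3.5, 7.25) - (3, 6) = (0.5, 1.25).

Step 2 — sample covariance matrix, S[i,j] = (1/(n-1)) · Σ_k (x_{k,i} - mean_i) · (x_{k,j} - mean_j), divisor n-1 = 3:
  S[A,A] = ((0.5)·(0.5) + (-0.5)·(-0.5) + (0.5)·(0.5) + (-0.5)·(-0.5)) / 3 = 1/3 = 0.3333
  S[A,B] = ((0.5)·(1.75) + (-0.5)·(-0.25) + (0.5)·(-0.25) + (-0.5)·(-1.25)) / 3 = 1.5/3 = 0.5
  S[B,B] = ((1.75)·(1.75) + (-0.25)·(-0.25) + (-0.25)·(-0.25) + (-1.25)·(-1.25)) / 3 = 4.75/3 = 1.5833
  S = [[0.3333, 0.5],
 [0.5, 1.5833]].

Step 3 — invert S. det(S) = 0.3333·1.5833 - (0.5)² = 0.2778.
  S^{-1} = (1/det) · [[d, -b], [-b, a]] = [[5.7, -1.8],
 [-1.8, 1.2]].

Step 4 — quadratic form (x̄ - mu_0)^T · S^{-1} · (x̄ - mu_0):
  S^{-1} · (x̄ - mu_0) = (0.6, 0.6),
  (x̄ - mu_0)^T · [...] = (0.5)·(0.6) + (1.25)·(0.6) = 1.05.

Step 5 — scale by n: T² = 4 · 1.05 = 4.2.

T² ≈ 4.2


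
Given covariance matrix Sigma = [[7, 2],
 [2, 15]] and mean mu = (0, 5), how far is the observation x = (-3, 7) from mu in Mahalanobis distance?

Step 1 — centre the observation: (x - mu) = (-3, 2).

Step 2 — invert Sigma. det(Sigma) = 7·15 - (2)² = 101.
  Sigma^{-1} = (1/det) · [[d, -b], [-b, a]] = [[0.1485, -0.0198],
 [-0.0198, 0.0693]].

Step 3 — form the quadratic (x - mu)^T · Sigma^{-1} · (x - mu):
  Sigma^{-1} · (x - mu) = (-0.4851, 0.198).
  (x - mu)^T · [Sigma^{-1} · (x - mu)] = (-3)·(-0.4851) + (2)·(0.198) = 1.8515.

Step 4 — take square root: d = √(1.8515) ≈ 1.3607.

d(x, mu) = √(1.8515) ≈ 1.3607


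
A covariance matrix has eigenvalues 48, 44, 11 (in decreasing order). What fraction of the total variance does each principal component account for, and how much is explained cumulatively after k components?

Step 1 — total variance = trace(Sigma) = Σ λ_i = 48 + 44 + 11 = 103.

Step 2 — fraction explained by component i = λ_i / Σ λ:
  PC1: 48/103 = 0.466
  PC2: 44/103 = 0.4272
  PC3: 11/103 = 0.1068

Step 3 — cumulative fraction after k components = (λ_1 + ... + λ_k) / Σ λ:
  k = 1: 48/103 = 0.466
  k = 2: (48 + 44)/103 = 92/103 = 0.8932
  k = 3: (48 + 44 + 11)/103 = 103/103 = 1

Summary (fraction, with percent):

explained: PC1 0.466 (46.6%), PC2 0.4272 (42.72%), PC3 0.1068 (10.68%);  cumulative: 0.466, 0.8932, 1


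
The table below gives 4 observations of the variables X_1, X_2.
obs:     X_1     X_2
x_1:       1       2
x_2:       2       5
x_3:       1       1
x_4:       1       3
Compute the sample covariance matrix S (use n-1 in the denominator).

Step 1 — column means:
  mean(X_1) = (1 + 2 + 1 + 1) / 4 = 5/4 = 1.25
  mean(X_2) = (2 + 5 + 1 + 3) / 4 = 11/4 = 2.75

Step 2 — sample covariance S[i,j] = (1/(n-1)) · Σ_k (x_{k,i} - mean_i) · (x_{k,j} - mean_j), with n-1 = 3.
  S[X_1,X_1] = ((-0.25)·(-0.25) + (0.75)·(0.75) + (-0.25)·(-0.25) + (-0.25)·(-0.25)) / 3 = 0.75/3 = 0.25
  S[X_1,X_2] = ((-0.25)·(-0.75) + (0.75)·(2.25) + (-0.25)·(-1.75) + (-0.25)·(0.25)) / 3 = 2.25/3 = 0.75
  S[X_2,X_2] = ((-0.75)·(-0.75) + (2.25)·(2.25) + (-1.75)·(-1.75) + (0.25)·(0.25)) / 3 = 8.75/3 = 2.9167

S is symmetric (S[j,i] = S[i,j]). Assembling:

S = [[0.25, 0.75],
 [0.75, 2.9167]]


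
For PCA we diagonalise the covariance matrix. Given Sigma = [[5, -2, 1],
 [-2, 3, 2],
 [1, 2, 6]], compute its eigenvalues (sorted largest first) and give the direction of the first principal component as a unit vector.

Step 1 — characteristic polynomial p(λ) = det(λI - Sigma) = λ³ - tr·λ² + c_1·λ - det, where tr = trace, c_1 = sum of the principal 2×2 minors, det = det(Sigma):
  tr = 5 + 3 + 6 = 14,
  c_1 = (5·3 - (-2)²) + (5·6 - (1)²) + (3·6 - (2)²) = 11 + 29 + 14 = 54,
  det = 5·(3·6 - (2)²) - (-2)·((-2)·6 - (2)·(1)) + (1)·((-2)·(2) - 3·(1)) = 5·(14) - (-2)·(-14) + (1)·(-7) = 35.
  So p(λ) = λ³ - 14λ² + 54λ - 35.
Step 2 — look for an integer root (rational root theorem: any rational root is an integer divisor of 35). Testing λ = 7:
  p(7) = 343 - 686 + 378 - 35 = 0  ✓
  Dividing out (λ - 7): p(λ) = (λ - 7)(λ² - 7λ + 5).
Step 3 — remaining eigenvalues from the quadratic λ² - 7λ + 5 = 0:
  Δ = 7² - 4·5 = 49 - 20 = 29,  λ = (7 ± √29)/2 = (7 ± 5.3852)/2 ≈ 6.1926 or 0.8074.
  Sorted: λ_1 = 7,  λ_2 = 6.1926,  λ_3 = 0.8074  (check: sum = 14 = tr ✓).

Step 4 — unit eigenvector for λ_1 = 7: v spans the null space of (Sigma - λ_1 I), whose rows are
  r_1 = (-2, -2, 1),  r_2 = (-2, -4, 2),  r_3 = (1, 2, -1).
  v is orthogonal to every row, so take v ∝ r_1 × r_2 = ((-2)·(2) - (1)·(-4), (1)·(-2) - (-2)·(2), (-2)·(-4) - (-2)·(-2)) = (0, 2, 4).
  Rescale (divide by 2): u = (0, 1, 2).
  ||u|| = √((0)² + (1)² + (2)²) = √(5) ≈ 2.2361,  v_1 = u/||u|| ≈ (0, 0.4472, 0.8944) (||v_1|| = 1).

λ_1 = 7,  λ_2 = 6.1926,  λ_3 = 0.8074;  v_1 ≈ (0, 0.4472, 0.8944)


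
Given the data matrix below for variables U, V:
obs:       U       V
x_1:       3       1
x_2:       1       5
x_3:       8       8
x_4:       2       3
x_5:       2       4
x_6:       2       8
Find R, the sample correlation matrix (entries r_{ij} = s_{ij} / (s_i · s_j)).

Step 1 — column means:
  mean(U) = (3 + 1 + 8 + 2 + 2 + 2) / 6 = 18/6 = 3
  mean(V) = (1 + 5 + 8 + 3 + 4 + 8) / 6 = 29/6 = 4.8333

Step 2 — sample variances and covariances s[i,j] = (1/(n-1)) · Σ_k (x_{k,i} - mean_i) · (x_{k,j} - mean_j), with n-1 = 5:
  s[U,U] = ((0)·(0) + (-2)·(-2) + (5)·(5) + (-1)·(-1) + (-1)·(-1) + (-1)·(-1)) / 5 = 32/5 = 6.4
  s[U,V] = ((0)·(-3.8333) + (-2)·(0.1667) + (5)·(3.1667) + (-1)·(-1.8333) + (-1)·(-0.8333) + (-1)·(3.1667)) / 5 = 15/5 = 3
  s[V,V] = ((-3.8333)·(-3.8333) + (0.1667)·(0.1667) + (3.1667)·(3.1667) + (-1.8333)·(-1.8333) + (-0.8333)·(-0.8333) + (3.1667)·(3.1667)) / 5 = 38.8333/5 = 7.7667
  Sample standard deviations s_i = √(s[i,i]):
  s(U) = √(6.4) = 2.5298
  s(V) = √(7.7667) = 2.7869

Step 3 — r_{ij} = s_{ij} / (s_i · s_j):
  r[U,U] = 1 (diagonal).
  r[U,V] = 3 / (2.5298 · 2.7869) = 3 / 7.0503 = 0.4255
  r[V,V] = 1 (diagonal).

R is symmetric with unit diagonal. Assembling:

R = [[1, 0.4255],
 [0.4255, 1]]


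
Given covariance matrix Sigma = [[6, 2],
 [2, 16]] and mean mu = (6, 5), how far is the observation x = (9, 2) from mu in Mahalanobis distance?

Step 1 — centre the observation: (x - mu) = (3, -3).

Step 2 — invert Sigma. det(Sigma) = 6·16 - (2)² = 92.
  Sigma^{-1} = (1/det) · [[d, -b], [-b, a]] = [[0.1739, -0.0217],
 [-0.0217, 0.0652]].

Step 3 — form the quadratic (x - mu)^T · Sigma^{-1} · (x - mu):
  Sigma^{-1} · (x - mu) = (0.587, -0.2609).
  (x - mu)^T · [Sigma^{-1} · (x - mu)] = (3)·(0.587) + (-3)·(-0.2609) = 2.5435.

Step 4 — take square root: d = √(2.5435) ≈ 1.5948.

d(x, mu) = √(2.5435) ≈ 1.5948


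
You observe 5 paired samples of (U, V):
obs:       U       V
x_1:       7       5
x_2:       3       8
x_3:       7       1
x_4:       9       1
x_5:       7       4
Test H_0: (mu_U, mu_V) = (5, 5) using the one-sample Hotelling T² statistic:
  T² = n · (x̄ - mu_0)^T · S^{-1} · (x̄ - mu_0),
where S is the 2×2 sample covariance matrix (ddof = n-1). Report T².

Step 1 — sample mean vector:
  mean(U) = (7 + 3 + 7 + 9 + 7) / 5 = 33/5 = 6.6
  mean(V) = (5 + 8 + 1 + 1 + 4) / 5 = 19/5 = 3.8
  x̄ = (6.6, 3.8),  deviation x̄ - mu_0 = (6.6, 3.8) - (5, 5) = (1.6, -1.2).

Step 2 — sample covariance matrix, S[i,j] = (1/(n-1)) · Σ_k (x_{k,i} - mean_i) · (x_{k,j} - mean_j), divisor n-1 = 4:
  S[U,U] = ((0.4)·(0.4) + (-3.6)·(-3.6) + (0.4)·(0.4) + (2.4)·(2.4) + (0.4)·(0.4)) / 4 = 19.2/4 = 4.8
  S[U,V] = ((0.4)·(1.2) + (-3.6)·(4.2) + (0.4)·(-2.8) + (2.4)·(-2.8) + (0.4)·(0.2)) / 4 = -22.4/4 = -5.6
  S[V,V] = ((1.2)·(1.2) + (4.2)·(4.2) + (-2.8)·(-2.8) + (-2.8)·(-2.8) + (0.2)·(0.2)) / 4 = 34.8/4 = 8.7
  S = [[4.8, -5.6],
 [-5.6, 8.7]].

Step 3 — invert S. det(S) = 4.8·8.7 - (-5.6)² = 10.4.
  S^{-1} = (1/det) · [[d, -b], [-b, a]] = [[0.8365, 0.5385],
 [0.5385, 0.4615]].

Step 4 — quadratic form (x̄ - mu_0)^T · S^{-1} · (x̄ - mu_0):
  S^{-1} · (x̄ - mu_0) = (0.6923, 0.3077),
  (x̄ - mu_0)^T · [...] = (1.6)·(0.6923) + (-1.2)·(0.3077) = 0.7385.

Step 5 — scale by n: T² = 5 · 0.7385 = 3.6923.

T² ≈ 3.6923


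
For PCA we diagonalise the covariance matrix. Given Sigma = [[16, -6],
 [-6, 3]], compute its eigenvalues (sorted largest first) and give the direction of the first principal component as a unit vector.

Step 1 — characteristic polynomial of 2×2 Sigma:
  det(Sigma - λI) = λ² - trace · λ + det = 0.
  trace = 16 + 3 = 19, det = 16·3 - (-6)² = 12.
Step 2 — discriminant:
  Δ = trace² - 4·det = 361 - 48 = 313.
Step 3 — eigenvalues:
  λ = (trace ± √Δ)/2 = (19 ± 17.6918)/2,
  λ_1 = 18.3459,  λ_2 = 0.6541.

Step 4 — unit eigenvector for λ_1: solve (Sigma - λ_1 I)v = 0. First row:
  (16 - 18.3459)·v_x + (-6)·v_y = 0, i.e. (-2.3459)·v_x + (-6)·v_y = 0,
  so v ∝ (b, λ_1 - a) = (-6, 2.3459); multiply by -1 so the first entry is positive: u = (6, -2.3459).
  ||u|| = √((6)² + (-2.3459)²) = √(41.5033) ≈ 6.4423,
  v_1 = u/||u|| ≈ (0.9313, -0.3641) (||v_1|| = 1).

λ_1 = 18.3459,  λ_2 = 0.6541;  v_1 ≈ (0.9313, -0.3641)


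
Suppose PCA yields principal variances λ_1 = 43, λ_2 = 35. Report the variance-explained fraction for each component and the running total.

Step 1 — total variance = trace(Sigma) = Σ λ_i = 43 + 35 = 78.

Step 2 — fraction explained by component i = λ_i / Σ λ:
  PC1: 43/78 = 0.5513
  PC2: 35/78 = 0.4487

Step 3 — cumulative fraction after k components = (λ_1 + ... + λ_k) / Σ λ:
  k = 1: 43/78 = 0.5513
  k = 2: (43 + 35)/78 = 78/78 = 1

Summary (fraction, with percent):

explained: PC1 0.5513 (55.13%), PC2 0.4487 (44.87%);  cumulative: 0.5513, 1


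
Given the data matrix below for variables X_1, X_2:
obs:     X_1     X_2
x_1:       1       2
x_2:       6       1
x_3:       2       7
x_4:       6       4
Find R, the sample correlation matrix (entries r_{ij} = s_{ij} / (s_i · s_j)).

Step 1 — column means:
  mean(X_1) = (1 + 6 + 2 + 6) / 4 = 15/4 = 3.75
  mean(X_2) = (2 + 1 + 7 + 4) / 4 = 14/4 = 3.5

Step 2 — sample variances and covariances s[i,j] = (1/(n-1)) · Σ_k (x_{k,i} - mean_i) · (x_{k,j} - mean_j), with n-1 = 3:
  s[X_1,X_1] = ((-2.75)·(-2.75) + (2.25)·(2.25) + (-1.75)·(-1.75) + (2.25)·(2.25)) / 3 = 20.75/3 = 6.9167
  s[X_1,X_2] = ((-2.75)·(-1.5) + (2.25)·(-2.5) + (-1.75)·(3.5) + (2.25)·(0.5)) / 3 = -6.5/3 = -2.1667
  s[X_2,X_2] = ((-1.5)·(-1.5) + (-2.5)·(-2.5) + (3.5)·(3.5) + (0.5)·(0.5)) / 3 = 21/3 = 7
  Sample standard deviations s_i = √(s[i,i]):
  s(X_1) = √(6.9167) = 2.63
  s(X_2) = √(7) = 2.6458

Step 3 — r_{ij} = s_{ij} / (s_i · s_j):
  r[X_1,X_1] = 1 (diagonal).
  r[X_1,X_2] = -2.1667 / (2.63 · 2.6458) = -2.1667 / 6.9582 = -0.3114
  r[X_2,X_2] = 1 (diagonal).

R is symmetric with unit diagonal. Assembling:

R = [[1, -0.3114],
 [-0.3114, 1]]


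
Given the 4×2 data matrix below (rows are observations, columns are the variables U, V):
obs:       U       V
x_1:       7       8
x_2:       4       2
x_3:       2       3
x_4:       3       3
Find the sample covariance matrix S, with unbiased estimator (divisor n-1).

Step 1 — column means:
  mean(U) = (7 + 4 + 2 + 3) / 4 = 16/4 = 4
  mean(V) = (8 + 2 + 3 + 3) / 4 = 16/4 = 4

Step 2 — sample covariance S[i,j] = (1/(n-1)) · Σ_k (x_{k,i} - mean_i) · (x_{k,j} - mean_j), with n-1 = 3.
  S[U,U] = ((3)·(3) + (0)·(0) + (-2)·(-2) + (-1)·(-1)) / 3 = 14/3 = 4.6667
  S[U,V] = ((3)·(4) + (0)·(-2) + (-2)·(-1) + (-1)·(-1)) / 3 = 15/3 = 5
  S[V,V] = ((4)·(4) + (-2)·(-2) + (-1)·(-1) + (-1)·(-1)) / 3 = 22/3 = 7.3333

S is symmetric (S[j,i] = S[i,j]). Assembling:

S = [[4.6667, 5],
 [5, 7.3333]]


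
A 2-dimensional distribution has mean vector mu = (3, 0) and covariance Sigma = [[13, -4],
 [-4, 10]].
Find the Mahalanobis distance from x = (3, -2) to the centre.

Step 1 — centre the observation: (x - mu) = (0, -2).

Step 2 — invert Sigma. det(Sigma) = 13·10 - (-4)² = 114.
  Sigma^{-1} = (1/det) · [[d, -b], [-b, a]] = [[0.0877, 0.0351],
 [0.0351, 0.114]].

Step 3 — form the quadratic (x - mu)^T · Sigma^{-1} · (x - mu):
  Sigma^{-1} · (x - mu) = (-0.0702, -0.2281).
  (x - mu)^T · [Sigma^{-1} · (x - mu)] = (0)·(-0.0702) + (-2)·(-0.2281) = 0.4561.

Step 4 — take square root: d = √(0.4561) ≈ 0.6754.

d(x, mu) = √(0.4561) ≈ 0.6754


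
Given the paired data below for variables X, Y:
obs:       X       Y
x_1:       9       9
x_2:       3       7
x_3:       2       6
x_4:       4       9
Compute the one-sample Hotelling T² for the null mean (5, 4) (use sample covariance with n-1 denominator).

Step 1 — sample mean vector:
  mean(X) = (9 + 3 + 2 + 4) / 4 = 18/4 = 4.5
  mean(Y) = (9 + 7 + 6 + 9) / 4 = 31/4 = 7.75
  x̄ = (4.5, 7.75),  deviation x̄ - mu_0 = (4.5, 7.75) - (5, 4) = (-0.5, 3.75).

Step 2 — sample covariance matrix, S[i,j] = (1/(n-1)) · Σ_k (x_{k,i} - mean_i) · (x_{k,j} - mean_j), divisor n-1 = 3:
  S[X,X] = ((4.5)·(4.5) + (-1.5)·(-1.5) + (-2.5)·(-2.5) + (-0.5)·(-0.5)) / 3 = 29/3 = 9.6667
  S[X,Y] = ((4.5)·(1.25) + (-1.5)·(-0.75) + (-2.5)·(-1.75) + (-0.5)·(1.25)) / 3 = 10.5/3 = 3.5
  S[Y,Y] = ((1.25)·(1.25) + (-0.75)·(-0.75) + (-1.75)·(-1.75) + (1.25)·(1.25)) / 3 = 6.75/3 = 2.25
  S = [[9.6667, 3.5],
 [3.5, 2.25]].

Step 3 — invert S. det(S) = 9.6667·2.25 - (3.5)² = 9.5.
  S^{-1} = (1/det) · [[d, -b], [-b, a]] = [[0.2368, -0.3684],
 [-0.3684, 1.0175]].

Step 4 — quadratic form (x̄ - mu_0)^T · S^{-1} · (x̄ - mu_0):
  S^{-1} · (x̄ - mu_0) = (-1.5, 4),
  (x̄ - mu_0)^T · [...] = (-0.5)·(-1.5) + (3.75)·(4) = 15.75.

Step 5 — scale by n: T² = 4 · 15.75 = 63.

T² ≈ 63


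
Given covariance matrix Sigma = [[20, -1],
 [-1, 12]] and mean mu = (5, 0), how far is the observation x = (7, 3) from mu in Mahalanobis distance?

Step 1 — centre the observation: (x - mu) = (2, 3).

Step 2 — invert Sigma. det(Sigma) = 20·12 - (-1)² = 239.
  Sigma^{-1} = (1/det) · [[d, -b], [-b, a]] = [[0.0502, 0.0042],
 [0.0042, 0.0837]].

Step 3 — form the quadratic (x - mu)^T · Sigma^{-1} · (x - mu):
  Sigma^{-1} · (x - mu) = (0.113, 0.2594).
  (x - mu)^T · [Sigma^{-1} · (x - mu)] = (2)·(0.113) + (3)·(0.2594) = 1.0042.

Step 4 — take square root: d = √(1.0042) ≈ 1.0021.

d(x, mu) = √(1.0042) ≈ 1.0021


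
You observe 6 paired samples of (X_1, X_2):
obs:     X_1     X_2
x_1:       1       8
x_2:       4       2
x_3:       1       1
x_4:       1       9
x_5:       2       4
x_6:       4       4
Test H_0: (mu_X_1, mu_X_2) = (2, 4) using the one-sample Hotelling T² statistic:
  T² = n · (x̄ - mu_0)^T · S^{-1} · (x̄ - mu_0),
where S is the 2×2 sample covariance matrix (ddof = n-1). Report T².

Step 1 — sample mean vector:
  mean(X_1) = (1 + 4 + 1 + 1 + 2 + 4) / 6 = 13/6 = 2.1667
  mean(X_2) = (8 + 2 + 1 + 9 + 4 + 4) / 6 = 28/6 = 4.6667
  x̄ = (2.1667, 4.6667),  deviation x̄ - mu_0 = (2.1667, 4.6667) - (2, 4) = (0.1667, 0.6667).

Step 2 — sample covariance matrix, S[i,j] = (1/(n-1)) · Σ_k (x_{k,i} - mean_i) · (x_{k,j} - mean_j), divisor n-1 = 5:
  S[X_1,X_1] = ((-1.1667)·(-1.1667) + (1.8333)·(1.8333) + (-1.1667)·(-1.1667) + (-1.1667)·(-1.1667) + (-0.1667)·(-0.1667) + (1.8333)·(1.8333)) / 5 = 10.8333/5 = 2.1667
  S[X_1,X_2] = ((-1.1667)·(3.3333) + (1.8333)·(-2.6667) + (-1.1667)·(-3.6667) + (-1.1667)·(4.3333) + (-0.1667)·(-0.6667) + (1.8333)·(-0.6667)) / 5 = -10.6667/5 = -2.1333
  S[X_2,X_2] = ((3.3333)·(3.3333) + (-2.6667)·(-2.6667) + (-3.6667)·(-3.6667) + (4.3333)·(4.3333) + (-0.6667)·(-0.6667) + (-0.6667)·(-0.6667)) / 5 = 51.3333/5 = 10.2667
  S = [[2.1667, -2.1333],
 [-2.1333, 10.2667]].

Step 3 — invert S. det(S) = 2.1667·10.2667 - (-2.1333)² = 17.6933.
  S^{-1} = (1/det) · [[d, -b], [-b, a]] = [[0.5803, 0.1206],
 [0.1206, 0.1225]].

Step 4 — quadratic form (x̄ - mu_0)^T · S^{-1} · (x̄ - mu_0):
  S^{-1} · (x̄ - mu_0) = (0.1771, 0.1017),
  (x̄ - mu_0)^T · [...] = (0.1667)·(0.1771) + (0.6667)·(0.1017) = 0.0973.

Step 5 — scale by n: T² = 6 · 0.0973 = 0.584.

T² ≈ 0.584


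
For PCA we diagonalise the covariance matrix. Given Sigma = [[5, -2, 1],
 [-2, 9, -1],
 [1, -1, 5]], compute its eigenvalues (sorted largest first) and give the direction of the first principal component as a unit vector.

Step 1 — characteristic polynomial p(λ) = det(λI - Sigma) = λ³ - tr·λ² + c_1·λ - det, where tr = trace, c_1 = sum of the principal 2×2 minors, det = det(Sigma):
  tr = 5 + 9 + 5 = 19,
  c_1 = (5·9 - (-2)²) + (5·5 - (1)²) + (9·5 - (-1)²) = 41 + 24 + 44 = 109,
  det = 5·(9·5 - (-1)²) - (-2)·((-2)·5 - (-1)·(1)) + (1)·((-2)·(-1) - 9·(1)) = 5·(44) - (-2)·(-9) + (1)·(-7) = 195.
  So p(λ) = λ³ - 19λ² + 109λ - 195.
Step 2 — look for an integer root (rational root theorem: any rational root is an integer divisor of 195). Testing λ = 5:
  p(5) = 125 - 475 + 545 - 195 = 0  ✓
  Dividing out (λ - 5): p(λ) = (λ - 5)(λ² - 14λ + 39).
Step 3 — remaining eigenvalues from the quadratic λ² - 14λ + 39 = 0:
  Δ = 14² - 4·39 = 196 - 156 = 40,  λ = (14 ± √40)/2 = (14 ± 6.3246)/2 ≈ 10.1623 or 3.8377.
  Sorted: λ_1 = 10.1623,  λ_2 = 5,  λ_3 = 3.8377  (check: sum = 19 = tr ✓).

Step 4 — unit eigenvector for λ_1 ≈ 10.1623: v spans the null space of (Sigma - λ_1 I), whose rows are
  r_1 = (-5.1623, -2, 1),  r_2 = (-2, -1.1623, -1),  r_3 = (1, -1, -5.1623).
  v is orthogonal to every row, so take v ∝ r_1 × r_2 = ((-2)·(-1) - (1)·(-1.1623), (1)·(-2) - (-5.1623)·(-1), (-5.1623)·(-1.1623) - (-2)·(-2)) ≈ (3.1623, -7.1623, 2).
  Let u = (3.1623, -7.1623, 2).
  ||u|| = √((3.1623)² + (-7.1623)² + (2)²) = √(65.2982) ≈ 8.0807,  v_1 = u/||u|| ≈ (0.3913, -0.8863, 0.2475) (||v_1|| = 1).

λ_1 = 10.1623,  λ_2 = 5,  λ_3 = 3.8377;  v_1 ≈ (0.3913, -0.8863, 0.2475)


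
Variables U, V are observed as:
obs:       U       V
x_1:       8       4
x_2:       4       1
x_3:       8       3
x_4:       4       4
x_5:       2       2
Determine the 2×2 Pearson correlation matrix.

Step 1 — column means:
  mean(U) = (8 + 4 + 8 + 4 + 2) / 5 = 26/5 = 5.2
  mean(V) = (4 + 1 + 3 + 4 + 2) / 5 = 14/5 = 2.8

Step 2 — sample variances and covariances s[i,j] = (1/(n-1)) · Σ_k (x_{k,i} - mean_i) · (x_{k,j} - mean_j), with n-1 = 4:
  s[U,U] = ((2.8)·(2.8) + (-1.2)·(-1.2) + (2.8)·(2.8) + (-1.2)·(-1.2) + (-3.2)·(-3.2)) / 4 = 28.8/4 = 7.2
  s[U,V] = ((2.8)·(1.2) + (-1.2)·(-1.8) + (2.8)·(0.2) + (-1.2)·(1.2) + (-3.2)·(-0.8)) / 4 = 7.2/4 = 1.8
  s[V,V] = ((1.2)·(1.2) + (-1.8)·(-1.8) + (0.2)·(0.2) + (1.2)·(1.2) + (-0.8)·(-0.8)) / 4 = 6.8/4 = 1.7
  Sample standard deviations s_i = √(s[i,i]):
  s(U) = √(7.2) = 2.6833
  s(V) = √(1.7) = 1.3038

Step 3 — r_{ij} = s_{ij} / (s_i · s_j):
  r[U,U] = 1 (diagonal).
  r[U,V] = 1.8 / (2.6833 · 1.3038) = 1.8 / 3.4986 = 0.5145
  r[V,V] = 1 (diagonal).

R is symmetric with unit diagonal. Assembling:

R = [[1, 0.5145],
 [0.5145, 1]]


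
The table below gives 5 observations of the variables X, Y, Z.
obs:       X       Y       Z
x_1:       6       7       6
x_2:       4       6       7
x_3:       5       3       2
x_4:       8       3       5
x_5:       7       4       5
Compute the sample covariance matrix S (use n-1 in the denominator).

Step 1 — column means:
  mean(X) = (6 + 4 + 5 + 8 + 7) / 5 = 30/5 = 6
  mean(Y) = (7 + 6 + 3 + 3 + 4) / 5 = 23/5 = 4.6
  mean(Z) = (6 + 7 + 2 + 5 + 5) / 5 = 25/5 = 5

Step 2 — sample covariance S[i,j] = (1/(n-1)) · Σ_k (x_{k,i} - mean_i) · (x_{k,j} - mean_j), with n-1 = 4.
  S[X,X] = ((0)·(0) + (-2)·(-2) + (-1)·(-1) + (2)·(2) + (1)·(1)) / 4 = 10/4 = 2.5
  S[X,Y] = ((0)·(2.4) + (-2)·(1.4) + (-1)·(-1.6) + (2)·(-1.6) + (1)·(-0.6)) / 4 = -5/4 = -1.25
  S[X,Z] = ((0)·(1) + (-2)·(2) + (-1)·(-3) + (2)·(0) + (1)·(0)) / 4 = -1/4 = -0.25
  S[Y,Y] = ((2.4)·(2.4) + (1.4)·(1.4) + (-1.6)·(-1.6) + (-1.6)·(-1.6) + (-0.6)·(-0.6)) / 4 = 13.2/4 = 3.3
  S[Y,Z] = ((2.4)·(1) + (1.4)·(2) + (-1.6)·(-3) + (-1.6)·(0) + (-0.6)·(0)) / 4 = 10/4 = 2.5
  S[Z,Z] = ((1)·(1) + (2)·(2) + (-3)·(-3) + (0)·(0) + (0)·(0)) / 4 = 14/4 = 3.5

S is symmetric (S[j,i] = S[i,j]). Assembling:

S = [[2.5, -1.25, -0.25],
 [-1.25, 3.3, 2.5],
 [-0.25, 2.5, 3.5]]
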